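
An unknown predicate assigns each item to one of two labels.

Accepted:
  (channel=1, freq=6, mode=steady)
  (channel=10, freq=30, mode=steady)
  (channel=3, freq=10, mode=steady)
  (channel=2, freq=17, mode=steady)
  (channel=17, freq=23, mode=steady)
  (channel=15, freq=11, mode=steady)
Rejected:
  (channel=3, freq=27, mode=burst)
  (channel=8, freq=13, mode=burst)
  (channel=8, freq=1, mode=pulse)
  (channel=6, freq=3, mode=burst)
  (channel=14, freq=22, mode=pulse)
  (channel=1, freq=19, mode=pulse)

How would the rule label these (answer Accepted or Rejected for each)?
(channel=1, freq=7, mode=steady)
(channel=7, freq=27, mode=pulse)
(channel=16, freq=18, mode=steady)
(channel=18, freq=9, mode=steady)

Accepted, Rejected, Accepted, Accepted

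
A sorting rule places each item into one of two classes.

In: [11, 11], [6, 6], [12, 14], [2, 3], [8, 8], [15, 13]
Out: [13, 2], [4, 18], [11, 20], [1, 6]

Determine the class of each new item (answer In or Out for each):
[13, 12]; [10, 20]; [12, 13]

Every 'In' example satisfies: |first − second| ≤ 2. None of the 'Out' examples do.
[13, 12]: |13−12| = 1, matches → In. [10, 20]: |10−20| = 10, does not fit → Out. [12, 13]: |12−13| = 1, matches → In.

In, Out, In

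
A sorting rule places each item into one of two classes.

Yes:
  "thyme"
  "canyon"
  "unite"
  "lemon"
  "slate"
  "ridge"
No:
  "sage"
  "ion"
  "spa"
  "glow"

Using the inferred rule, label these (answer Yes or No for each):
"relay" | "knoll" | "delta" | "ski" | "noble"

Yes, Yes, Yes, No, Yes

'Yes' ⟺ length ≥ 5.
Yes: "relay", since length 5.
Yes: "knoll", since length 5.
Yes: "delta", since length 5.
No: "ski", since length 3.
Yes: "noble", since length 5.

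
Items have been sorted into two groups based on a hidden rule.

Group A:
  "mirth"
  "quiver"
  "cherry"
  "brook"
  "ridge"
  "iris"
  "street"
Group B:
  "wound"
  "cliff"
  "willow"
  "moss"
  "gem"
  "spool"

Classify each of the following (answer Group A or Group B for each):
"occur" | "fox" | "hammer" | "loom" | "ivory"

Group A, Group B, Group A, Group B, Group A

The rule appears to be: contains 'r'.
"occur": has 'r', passes → Group A.
"fox": no 'r', fails this test → Group B.
"hammer": has 'r', passes → Group A.
"loom": no 'r', fails this test → Group B.
"ivory": has 'r', passes → Group A.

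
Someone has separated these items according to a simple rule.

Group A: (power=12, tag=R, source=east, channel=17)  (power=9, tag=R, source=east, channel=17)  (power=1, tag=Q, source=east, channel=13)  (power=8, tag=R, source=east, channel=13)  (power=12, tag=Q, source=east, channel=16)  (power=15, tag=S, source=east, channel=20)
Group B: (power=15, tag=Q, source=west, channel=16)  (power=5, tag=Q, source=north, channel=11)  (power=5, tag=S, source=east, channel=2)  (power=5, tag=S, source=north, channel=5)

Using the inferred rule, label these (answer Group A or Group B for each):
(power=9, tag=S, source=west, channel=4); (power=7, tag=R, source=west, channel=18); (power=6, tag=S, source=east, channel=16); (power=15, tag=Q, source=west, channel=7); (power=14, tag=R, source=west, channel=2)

Group B, Group B, Group A, Group B, Group B

A rule that fits every label: source is east AND channel ≥ 5 — true of each 'Group A' example, false of each 'Group B' one.
(power=9, tag=S, source=west, channel=4) — source is west, channel = 4, hence Group B.
(power=7, tag=R, source=west, channel=18) — source is west, channel = 18, hence Group B.
(power=6, tag=S, source=east, channel=16) — source is east, channel = 16, hence Group A.
(power=15, tag=Q, source=west, channel=7) — source is west, channel = 7, hence Group B.
(power=14, tag=R, source=west, channel=2) — source is west, channel = 2, hence Group B.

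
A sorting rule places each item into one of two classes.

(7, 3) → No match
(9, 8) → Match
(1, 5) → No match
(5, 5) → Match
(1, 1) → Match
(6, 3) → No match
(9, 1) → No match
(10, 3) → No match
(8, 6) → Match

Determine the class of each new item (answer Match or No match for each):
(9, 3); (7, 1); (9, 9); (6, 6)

One predicate separates the groups cleanly: |first − second| ≤ 2.
(9, 3) → |9−3| = 6 → No match.
(7, 1) → |7−1| = 6 → No match.
(9, 9) → |9−9| = 0 → Match.
(6, 6) → |6−6| = 0 → Match.

No match, No match, Match, Match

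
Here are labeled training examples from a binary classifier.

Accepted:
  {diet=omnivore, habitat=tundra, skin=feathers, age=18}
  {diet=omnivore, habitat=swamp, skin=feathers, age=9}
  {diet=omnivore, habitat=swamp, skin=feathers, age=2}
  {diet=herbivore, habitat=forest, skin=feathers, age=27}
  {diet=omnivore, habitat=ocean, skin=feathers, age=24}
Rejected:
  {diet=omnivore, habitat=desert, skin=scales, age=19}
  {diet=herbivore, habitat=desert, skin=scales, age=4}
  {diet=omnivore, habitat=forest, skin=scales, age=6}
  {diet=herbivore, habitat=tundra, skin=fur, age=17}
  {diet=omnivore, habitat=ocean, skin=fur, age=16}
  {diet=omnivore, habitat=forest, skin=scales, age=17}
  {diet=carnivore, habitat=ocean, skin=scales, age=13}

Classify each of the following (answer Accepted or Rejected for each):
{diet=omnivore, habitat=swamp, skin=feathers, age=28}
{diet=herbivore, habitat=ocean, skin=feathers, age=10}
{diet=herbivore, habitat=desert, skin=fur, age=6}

Checking candidate rules against both groups, what survives is: skin is feathers.

Accepted, Accepted, Rejected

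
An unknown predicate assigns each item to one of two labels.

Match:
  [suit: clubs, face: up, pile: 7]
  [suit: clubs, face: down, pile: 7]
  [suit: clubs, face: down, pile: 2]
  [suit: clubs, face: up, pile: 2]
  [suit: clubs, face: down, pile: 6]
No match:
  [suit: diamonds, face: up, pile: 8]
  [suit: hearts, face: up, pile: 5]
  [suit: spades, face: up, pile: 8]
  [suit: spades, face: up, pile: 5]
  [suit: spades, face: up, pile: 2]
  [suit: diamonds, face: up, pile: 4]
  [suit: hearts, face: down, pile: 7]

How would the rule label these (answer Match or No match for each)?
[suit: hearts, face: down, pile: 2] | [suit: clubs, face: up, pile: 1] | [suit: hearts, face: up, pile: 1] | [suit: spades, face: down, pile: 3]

No match, Match, No match, No match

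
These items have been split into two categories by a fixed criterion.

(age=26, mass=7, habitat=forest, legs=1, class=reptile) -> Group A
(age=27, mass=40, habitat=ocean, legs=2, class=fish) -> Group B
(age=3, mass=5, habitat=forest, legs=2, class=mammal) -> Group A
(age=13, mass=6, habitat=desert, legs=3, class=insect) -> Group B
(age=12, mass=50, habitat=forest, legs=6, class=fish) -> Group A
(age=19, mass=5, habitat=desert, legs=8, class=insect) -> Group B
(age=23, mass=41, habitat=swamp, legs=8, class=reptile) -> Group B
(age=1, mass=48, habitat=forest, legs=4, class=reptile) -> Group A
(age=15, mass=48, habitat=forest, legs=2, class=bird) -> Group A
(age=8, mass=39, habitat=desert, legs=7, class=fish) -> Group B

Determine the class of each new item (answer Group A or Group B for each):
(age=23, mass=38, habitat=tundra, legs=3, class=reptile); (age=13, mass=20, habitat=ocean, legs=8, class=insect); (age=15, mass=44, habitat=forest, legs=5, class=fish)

'Group A' ⟺ habitat is forest.

Group B, Group B, Group A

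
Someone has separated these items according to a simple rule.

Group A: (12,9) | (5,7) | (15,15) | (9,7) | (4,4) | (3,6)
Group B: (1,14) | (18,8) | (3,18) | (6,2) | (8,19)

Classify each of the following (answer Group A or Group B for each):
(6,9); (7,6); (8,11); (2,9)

Group A, Group A, Group A, Group B

Every 'Group A' example satisfies: |first − second| ≤ 3. None of the 'Group B' examples do.
(6,9): |6−9| = 3 — meets the rule, so Group A. (7,6): |7−6| = 1 — meets the rule, so Group A. (8,11): |8−11| = 3 — meets the rule, so Group A. (2,9): |2−9| = 7 — doesn't qualify, so Group B.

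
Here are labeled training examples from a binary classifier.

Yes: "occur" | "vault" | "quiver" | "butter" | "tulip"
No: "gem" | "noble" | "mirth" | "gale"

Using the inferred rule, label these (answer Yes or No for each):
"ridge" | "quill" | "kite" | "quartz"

The pattern is that an item is 'Yes' exactly when: contains 'u'.

No, Yes, No, Yes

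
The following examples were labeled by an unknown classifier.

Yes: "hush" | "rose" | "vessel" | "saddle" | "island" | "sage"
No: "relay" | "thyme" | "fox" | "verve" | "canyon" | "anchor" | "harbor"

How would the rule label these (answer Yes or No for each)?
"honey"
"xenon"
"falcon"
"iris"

Rule: contains 's'. This holds for each 'Yes' example and fails for each 'No' one.
No: "honey", since no 's'.
No: "xenon", since no 's'.
No: "falcon", since no 's'.
Yes: "iris", since has 's'.

No, No, No, Yes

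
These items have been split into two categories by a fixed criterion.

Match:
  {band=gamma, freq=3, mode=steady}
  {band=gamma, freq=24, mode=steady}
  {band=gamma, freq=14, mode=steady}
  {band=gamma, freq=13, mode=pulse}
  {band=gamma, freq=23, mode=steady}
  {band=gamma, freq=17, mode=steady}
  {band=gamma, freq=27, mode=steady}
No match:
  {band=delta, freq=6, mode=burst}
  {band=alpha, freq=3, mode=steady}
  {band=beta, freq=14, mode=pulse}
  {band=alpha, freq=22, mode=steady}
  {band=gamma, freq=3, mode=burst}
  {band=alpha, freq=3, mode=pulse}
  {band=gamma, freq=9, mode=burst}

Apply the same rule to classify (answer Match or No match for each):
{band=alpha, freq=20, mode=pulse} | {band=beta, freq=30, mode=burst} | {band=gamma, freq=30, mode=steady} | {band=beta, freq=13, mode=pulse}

One predicate separates the groups cleanly: band is gamma AND mode is not burst.
No match: {band=alpha, freq=20, mode=pulse}, since band is alpha, mode is pulse. No match: {band=beta, freq=30, mode=burst}, since band is beta, mode is burst. Match: {band=gamma, freq=30, mode=steady}, since band is gamma, mode is steady. No match: {band=beta, freq=13, mode=pulse}, since band is beta, mode is pulse.

No match, No match, Match, No match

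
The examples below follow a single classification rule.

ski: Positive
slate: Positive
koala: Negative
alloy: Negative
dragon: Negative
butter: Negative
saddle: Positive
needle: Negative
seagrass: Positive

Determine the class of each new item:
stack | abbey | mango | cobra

Positive, Negative, Negative, Negative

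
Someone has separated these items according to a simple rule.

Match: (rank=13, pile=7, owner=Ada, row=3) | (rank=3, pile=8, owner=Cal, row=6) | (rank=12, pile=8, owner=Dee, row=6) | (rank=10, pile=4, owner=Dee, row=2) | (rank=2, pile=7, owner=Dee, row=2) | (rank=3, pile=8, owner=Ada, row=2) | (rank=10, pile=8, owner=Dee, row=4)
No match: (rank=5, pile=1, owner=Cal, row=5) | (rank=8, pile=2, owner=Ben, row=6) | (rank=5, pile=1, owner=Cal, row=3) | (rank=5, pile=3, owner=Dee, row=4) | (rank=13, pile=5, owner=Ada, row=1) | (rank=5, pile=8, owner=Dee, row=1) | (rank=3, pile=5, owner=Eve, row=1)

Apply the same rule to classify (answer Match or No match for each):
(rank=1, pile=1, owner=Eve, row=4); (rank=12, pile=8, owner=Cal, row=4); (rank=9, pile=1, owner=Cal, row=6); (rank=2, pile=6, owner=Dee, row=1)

No match, Match, No match, No match

One predicate separates the groups cleanly: pile ≥ 4 AND row ≥ 2.
(rank=1, pile=1, owner=Eve, row=4): pile = 1, row = 4, fails this test → No match.
(rank=12, pile=8, owner=Cal, row=4): pile = 8, row = 4, fits → Match.
(rank=9, pile=1, owner=Cal, row=6): pile = 1, row = 6, fails this test → No match.
(rank=2, pile=6, owner=Dee, row=1): pile = 6, row = 1, fails this test → No match.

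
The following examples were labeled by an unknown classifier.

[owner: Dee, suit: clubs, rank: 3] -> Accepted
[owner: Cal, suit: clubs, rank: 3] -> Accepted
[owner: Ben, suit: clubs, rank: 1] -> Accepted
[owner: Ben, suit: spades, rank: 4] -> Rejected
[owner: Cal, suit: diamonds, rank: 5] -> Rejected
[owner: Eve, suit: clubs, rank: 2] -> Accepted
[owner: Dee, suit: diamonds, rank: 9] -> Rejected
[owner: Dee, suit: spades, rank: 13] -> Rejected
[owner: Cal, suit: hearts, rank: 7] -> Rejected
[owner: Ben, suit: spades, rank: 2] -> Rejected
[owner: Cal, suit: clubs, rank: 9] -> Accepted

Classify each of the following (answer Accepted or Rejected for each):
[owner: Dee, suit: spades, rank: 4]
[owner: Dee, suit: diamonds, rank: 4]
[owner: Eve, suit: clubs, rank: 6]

Rejected, Rejected, Accepted

A rule that fits every label: suit is clubs — true of each 'Accepted' example, false of each 'Rejected' one.
[owner: Dee, suit: spades, rank: 4] → suit is spades → Rejected.
[owner: Dee, suit: diamonds, rank: 4] → suit is diamonds → Rejected.
[owner: Eve, suit: clubs, rank: 6] → suit is clubs → Accepted.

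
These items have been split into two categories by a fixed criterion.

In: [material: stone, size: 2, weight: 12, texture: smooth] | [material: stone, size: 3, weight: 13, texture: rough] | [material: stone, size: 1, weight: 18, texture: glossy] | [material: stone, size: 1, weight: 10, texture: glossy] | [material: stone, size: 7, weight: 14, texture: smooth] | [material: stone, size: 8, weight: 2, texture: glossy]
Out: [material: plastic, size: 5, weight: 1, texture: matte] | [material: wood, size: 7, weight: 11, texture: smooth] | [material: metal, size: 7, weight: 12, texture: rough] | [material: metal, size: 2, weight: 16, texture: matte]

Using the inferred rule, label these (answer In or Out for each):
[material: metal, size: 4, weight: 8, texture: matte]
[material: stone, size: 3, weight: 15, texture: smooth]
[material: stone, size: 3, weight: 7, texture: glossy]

Out, In, In

The distinguishing property — material is stone — holds for all the 'In' cases and none of the 'Out' cases.
[material: metal, size: 4, weight: 8, texture: matte] — material is metal, hence Out.
[material: stone, size: 3, weight: 15, texture: smooth] — material is stone, hence In.
[material: stone, size: 3, weight: 7, texture: glossy] — material is stone, hence In.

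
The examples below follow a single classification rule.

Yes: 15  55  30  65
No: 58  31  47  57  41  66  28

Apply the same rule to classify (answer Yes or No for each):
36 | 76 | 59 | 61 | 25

No, No, No, No, Yes

Comparing the two groups points to one rule — multiple of 5.
36: 36 = 5·7 + 1 — doesn't match, so No. 76: 76 = 5·15 + 1 — doesn't match, so No. 59: 59 = 5·11 + 4 — doesn't match, so No. 61: 61 = 5·12 + 1 — doesn't match, so No. 25: 25 = 5·5 — has this property, so Yes.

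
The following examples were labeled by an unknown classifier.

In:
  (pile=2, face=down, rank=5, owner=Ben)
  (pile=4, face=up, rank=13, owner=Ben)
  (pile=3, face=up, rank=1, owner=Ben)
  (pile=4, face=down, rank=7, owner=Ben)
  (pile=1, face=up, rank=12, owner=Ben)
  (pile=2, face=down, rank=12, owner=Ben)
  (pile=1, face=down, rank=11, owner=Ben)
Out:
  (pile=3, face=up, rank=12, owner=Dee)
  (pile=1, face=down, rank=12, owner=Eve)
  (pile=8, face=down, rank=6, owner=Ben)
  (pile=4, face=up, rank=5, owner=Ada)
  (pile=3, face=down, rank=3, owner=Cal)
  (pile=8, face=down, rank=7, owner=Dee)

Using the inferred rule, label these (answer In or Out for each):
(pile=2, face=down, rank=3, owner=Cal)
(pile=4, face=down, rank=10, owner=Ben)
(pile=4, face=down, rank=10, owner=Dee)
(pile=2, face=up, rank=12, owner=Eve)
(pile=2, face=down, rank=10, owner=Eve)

Out, In, Out, Out, Out

The distinguishing property — owner is Ben AND pile ≤ 4 — holds for all the 'In' cases and none of the 'Out' cases.
(pile=2, face=down, rank=3, owner=Cal): Out (owner is Cal, pile = 2). (pile=4, face=down, rank=10, owner=Ben): In (owner is Ben, pile = 4). (pile=4, face=down, rank=10, owner=Dee): Out (owner is Dee, pile = 4). (pile=2, face=up, rank=12, owner=Eve): Out (owner is Eve, pile = 2). (pile=2, face=down, rank=10, owner=Eve): Out (owner is Eve, pile = 2).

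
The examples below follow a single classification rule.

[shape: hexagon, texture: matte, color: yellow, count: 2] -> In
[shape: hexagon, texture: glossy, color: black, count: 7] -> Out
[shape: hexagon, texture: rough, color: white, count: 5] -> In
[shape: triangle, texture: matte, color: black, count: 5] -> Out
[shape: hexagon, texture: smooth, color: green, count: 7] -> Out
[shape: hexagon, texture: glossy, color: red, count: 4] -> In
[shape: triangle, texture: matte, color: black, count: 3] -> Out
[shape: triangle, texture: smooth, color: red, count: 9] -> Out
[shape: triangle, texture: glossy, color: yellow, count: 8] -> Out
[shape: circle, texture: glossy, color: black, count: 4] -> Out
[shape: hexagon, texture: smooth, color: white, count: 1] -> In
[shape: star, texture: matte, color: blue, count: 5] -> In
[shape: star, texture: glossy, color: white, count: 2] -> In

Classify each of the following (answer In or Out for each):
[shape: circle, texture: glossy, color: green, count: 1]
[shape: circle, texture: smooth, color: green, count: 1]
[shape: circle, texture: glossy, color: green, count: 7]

In, In, Out

The common property of the 'In' items is: color is not black AND count ≤ 5. No 'Out' item has it.
[shape: circle, texture: glossy, color: green, count: 1]: color is green, count = 1 — has this property, so In.
[shape: circle, texture: smooth, color: green, count: 1]: color is green, count = 1 — has this property, so In.
[shape: circle, texture: glossy, color: green, count: 7]: color is green, count = 7 — does not pass, so Out.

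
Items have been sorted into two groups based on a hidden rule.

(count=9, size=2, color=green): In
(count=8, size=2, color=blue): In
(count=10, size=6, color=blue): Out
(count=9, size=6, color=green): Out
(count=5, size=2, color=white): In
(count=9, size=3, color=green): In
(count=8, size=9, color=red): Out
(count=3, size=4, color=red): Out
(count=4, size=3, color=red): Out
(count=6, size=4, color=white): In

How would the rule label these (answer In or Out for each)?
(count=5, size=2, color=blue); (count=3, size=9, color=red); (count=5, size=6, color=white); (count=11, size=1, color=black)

In, Out, Out, In

The classifier is using: count ≥ 5 AND size ≤ 4.
(count=5, size=2, color=blue) — count = 5, size = 2, hence In.
(count=3, size=9, color=red) — count = 3, size = 9, hence Out.
(count=5, size=6, color=white) — count = 5, size = 6, hence Out.
(count=11, size=1, color=black) — count = 11, size = 1, hence In.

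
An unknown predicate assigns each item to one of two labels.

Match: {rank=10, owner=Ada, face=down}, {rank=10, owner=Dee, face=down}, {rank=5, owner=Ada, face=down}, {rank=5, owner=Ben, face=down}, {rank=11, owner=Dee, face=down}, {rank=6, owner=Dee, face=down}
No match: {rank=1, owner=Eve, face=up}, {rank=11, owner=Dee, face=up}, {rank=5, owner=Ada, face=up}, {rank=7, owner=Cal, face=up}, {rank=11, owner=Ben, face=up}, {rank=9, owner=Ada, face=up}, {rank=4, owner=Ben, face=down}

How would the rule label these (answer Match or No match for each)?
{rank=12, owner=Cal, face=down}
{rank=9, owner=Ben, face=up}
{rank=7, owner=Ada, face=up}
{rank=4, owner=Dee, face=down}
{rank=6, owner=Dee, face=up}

A rule that fits every label: face is down AND rank ≥ 5 — true of each 'Match' example, false of each 'No match' one.

Match, No match, No match, No match, No match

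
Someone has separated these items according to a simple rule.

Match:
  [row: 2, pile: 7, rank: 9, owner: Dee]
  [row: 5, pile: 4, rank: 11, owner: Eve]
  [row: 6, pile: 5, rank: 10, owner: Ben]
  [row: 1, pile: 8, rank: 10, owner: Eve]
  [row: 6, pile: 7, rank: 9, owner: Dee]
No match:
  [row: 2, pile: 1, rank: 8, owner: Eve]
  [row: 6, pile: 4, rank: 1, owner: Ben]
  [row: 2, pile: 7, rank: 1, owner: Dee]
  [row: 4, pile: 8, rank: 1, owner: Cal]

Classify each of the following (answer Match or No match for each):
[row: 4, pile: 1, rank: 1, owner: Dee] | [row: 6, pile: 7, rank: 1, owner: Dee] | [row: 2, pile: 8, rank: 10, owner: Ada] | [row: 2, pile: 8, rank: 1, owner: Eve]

No match, No match, Match, No match

The pattern is that an item is 'Match' exactly when: rank ≥ 9.
[row: 4, pile: 1, rank: 1, owner: Dee]: No match (rank = 1).
[row: 6, pile: 7, rank: 1, owner: Dee]: No match (rank = 1).
[row: 2, pile: 8, rank: 10, owner: Ada]: Match (rank = 10).
[row: 2, pile: 8, rank: 1, owner: Eve]: No match (rank = 1).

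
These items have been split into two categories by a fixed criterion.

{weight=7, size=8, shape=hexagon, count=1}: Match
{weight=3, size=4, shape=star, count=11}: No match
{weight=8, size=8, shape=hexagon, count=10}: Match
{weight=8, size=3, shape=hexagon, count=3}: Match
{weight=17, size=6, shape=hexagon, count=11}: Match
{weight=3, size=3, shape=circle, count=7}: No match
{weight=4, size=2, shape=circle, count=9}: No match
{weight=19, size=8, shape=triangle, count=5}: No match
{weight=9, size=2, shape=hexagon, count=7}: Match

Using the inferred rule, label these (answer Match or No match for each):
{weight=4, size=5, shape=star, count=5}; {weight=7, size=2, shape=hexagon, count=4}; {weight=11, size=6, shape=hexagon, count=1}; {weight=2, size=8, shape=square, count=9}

No match, Match, Match, No match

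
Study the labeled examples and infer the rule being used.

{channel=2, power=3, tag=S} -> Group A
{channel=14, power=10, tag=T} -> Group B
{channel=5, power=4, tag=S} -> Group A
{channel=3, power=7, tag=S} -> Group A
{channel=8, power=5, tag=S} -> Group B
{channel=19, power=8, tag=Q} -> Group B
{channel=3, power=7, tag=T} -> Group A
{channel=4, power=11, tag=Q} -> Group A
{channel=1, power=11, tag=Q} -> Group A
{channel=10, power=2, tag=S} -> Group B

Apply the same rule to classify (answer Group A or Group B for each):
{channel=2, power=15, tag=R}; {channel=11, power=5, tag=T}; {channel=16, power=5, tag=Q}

The pattern is that an item is 'Group A' exactly when: channel ≤ 5.
{channel=2, power=15, tag=R}: channel = 2 — satisfies this, so Group A. {channel=11, power=5, tag=T}: channel = 11 — does not satisfy this, so Group B. {channel=16, power=5, tag=Q}: channel = 16 — does not satisfy this, so Group B.

Group A, Group B, Group B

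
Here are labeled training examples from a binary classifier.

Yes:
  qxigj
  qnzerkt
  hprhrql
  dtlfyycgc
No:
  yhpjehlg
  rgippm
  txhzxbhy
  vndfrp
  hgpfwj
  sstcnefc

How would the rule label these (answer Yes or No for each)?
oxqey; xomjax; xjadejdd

The common property of the 'Yes' items is: odd length. No 'No' item has it.

Yes, No, No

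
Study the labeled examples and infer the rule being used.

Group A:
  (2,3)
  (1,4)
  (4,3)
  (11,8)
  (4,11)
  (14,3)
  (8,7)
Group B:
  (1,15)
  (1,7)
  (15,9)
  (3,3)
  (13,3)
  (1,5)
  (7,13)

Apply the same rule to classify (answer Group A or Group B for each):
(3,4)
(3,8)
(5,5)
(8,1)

Group A, Group A, Group B, Group A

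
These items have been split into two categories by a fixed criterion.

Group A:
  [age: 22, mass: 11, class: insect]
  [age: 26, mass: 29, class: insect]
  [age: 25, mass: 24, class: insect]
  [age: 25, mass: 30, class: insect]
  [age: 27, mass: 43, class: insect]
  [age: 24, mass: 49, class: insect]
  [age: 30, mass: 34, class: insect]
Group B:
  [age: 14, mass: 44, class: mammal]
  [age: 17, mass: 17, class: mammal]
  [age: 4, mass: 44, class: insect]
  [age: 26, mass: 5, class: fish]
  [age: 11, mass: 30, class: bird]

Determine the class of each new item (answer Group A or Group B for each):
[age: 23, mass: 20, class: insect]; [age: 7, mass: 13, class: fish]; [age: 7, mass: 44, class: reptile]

The classifier is using: class is insect AND age ≥ 11.
[age: 23, mass: 20, class: insect]: class is insect, age = 23 — matches, so Group A.
[age: 7, mass: 13, class: fish]: class is fish, age = 7 — does not pass, so Group B.
[age: 7, mass: 44, class: reptile]: class is reptile, age = 7 — does not pass, so Group B.

Group A, Group B, Group B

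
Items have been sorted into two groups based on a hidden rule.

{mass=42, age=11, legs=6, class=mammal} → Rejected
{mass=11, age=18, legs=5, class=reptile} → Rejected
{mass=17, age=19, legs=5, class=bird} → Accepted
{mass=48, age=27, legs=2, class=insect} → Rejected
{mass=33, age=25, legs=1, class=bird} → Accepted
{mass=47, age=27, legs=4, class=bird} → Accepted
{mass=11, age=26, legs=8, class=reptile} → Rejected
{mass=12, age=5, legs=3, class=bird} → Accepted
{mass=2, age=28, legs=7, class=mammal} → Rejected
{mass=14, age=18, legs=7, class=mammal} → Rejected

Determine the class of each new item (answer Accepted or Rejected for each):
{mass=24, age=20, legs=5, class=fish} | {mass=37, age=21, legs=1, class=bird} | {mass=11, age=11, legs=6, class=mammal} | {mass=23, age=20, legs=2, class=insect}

The pattern is that an item is 'Accepted' exactly when: class is bird.

Rejected, Accepted, Rejected, Rejected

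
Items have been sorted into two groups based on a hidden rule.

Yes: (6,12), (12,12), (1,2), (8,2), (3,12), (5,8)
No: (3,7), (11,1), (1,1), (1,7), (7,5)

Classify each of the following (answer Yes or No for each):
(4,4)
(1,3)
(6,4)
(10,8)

Yes, No, Yes, Yes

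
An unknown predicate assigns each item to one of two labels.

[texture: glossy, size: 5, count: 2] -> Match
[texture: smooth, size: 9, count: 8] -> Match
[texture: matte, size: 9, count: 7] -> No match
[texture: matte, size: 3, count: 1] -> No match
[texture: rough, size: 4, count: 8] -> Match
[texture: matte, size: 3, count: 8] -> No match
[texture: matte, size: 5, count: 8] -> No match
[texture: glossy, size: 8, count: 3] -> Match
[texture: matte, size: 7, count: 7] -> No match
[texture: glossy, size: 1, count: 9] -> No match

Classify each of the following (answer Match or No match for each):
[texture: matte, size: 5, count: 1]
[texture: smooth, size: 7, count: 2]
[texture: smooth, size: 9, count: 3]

The classifier is using: texture is not matte AND size ≥ 3.
[texture: matte, size: 5, count: 1]: No match (texture is matte, size = 5). [texture: smooth, size: 7, count: 2]: Match (texture is smooth, size = 7). [texture: smooth, size: 9, count: 3]: Match (texture is smooth, size = 9).

No match, Match, Match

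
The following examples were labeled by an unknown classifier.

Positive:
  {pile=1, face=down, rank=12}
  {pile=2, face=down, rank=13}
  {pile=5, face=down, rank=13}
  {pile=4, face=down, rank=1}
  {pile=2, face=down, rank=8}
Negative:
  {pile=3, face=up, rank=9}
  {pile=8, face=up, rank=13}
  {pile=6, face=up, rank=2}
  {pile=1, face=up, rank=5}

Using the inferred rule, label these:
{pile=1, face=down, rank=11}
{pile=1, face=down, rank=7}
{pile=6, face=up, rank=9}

Positive, Positive, Negative

'Positive' ⟺ face is down.
{pile=1, face=down, rank=11}: face is down, matches → Positive. {pile=1, face=down, rank=7}: face is down, matches → Positive. {pile=6, face=up, rank=9}: face is up, does not pass → Negative.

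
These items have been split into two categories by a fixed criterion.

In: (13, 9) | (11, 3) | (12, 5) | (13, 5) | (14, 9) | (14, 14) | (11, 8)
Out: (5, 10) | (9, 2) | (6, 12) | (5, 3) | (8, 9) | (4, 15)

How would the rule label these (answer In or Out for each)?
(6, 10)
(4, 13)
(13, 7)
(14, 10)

Out, Out, In, In

The simplest hypothesis consistent with all the labels is: first ≥ 10.
Out: (6, 10), since first 6. Out: (4, 13), since first 4. In: (13, 7), since first 13. In: (14, 10), since first 14.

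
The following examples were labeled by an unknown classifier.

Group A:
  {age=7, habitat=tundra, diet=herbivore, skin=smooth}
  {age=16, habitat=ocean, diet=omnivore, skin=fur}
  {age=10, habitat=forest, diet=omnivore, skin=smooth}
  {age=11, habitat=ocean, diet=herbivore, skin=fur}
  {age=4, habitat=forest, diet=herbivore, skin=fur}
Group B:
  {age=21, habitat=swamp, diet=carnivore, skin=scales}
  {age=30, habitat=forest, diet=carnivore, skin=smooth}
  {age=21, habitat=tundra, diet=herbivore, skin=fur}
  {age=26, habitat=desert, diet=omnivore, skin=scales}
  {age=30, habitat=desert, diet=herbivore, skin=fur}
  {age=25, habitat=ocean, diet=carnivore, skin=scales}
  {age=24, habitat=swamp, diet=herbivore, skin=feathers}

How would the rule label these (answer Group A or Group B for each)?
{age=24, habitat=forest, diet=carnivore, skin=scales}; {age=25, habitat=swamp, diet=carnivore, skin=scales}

The rule appears to be: age ≤ 16.
{age=24, habitat=forest, diet=carnivore, skin=scales} — age = 24, hence Group B. {age=25, habitat=swamp, diet=carnivore, skin=scales} — age = 25, hence Group B.

Group B, Group B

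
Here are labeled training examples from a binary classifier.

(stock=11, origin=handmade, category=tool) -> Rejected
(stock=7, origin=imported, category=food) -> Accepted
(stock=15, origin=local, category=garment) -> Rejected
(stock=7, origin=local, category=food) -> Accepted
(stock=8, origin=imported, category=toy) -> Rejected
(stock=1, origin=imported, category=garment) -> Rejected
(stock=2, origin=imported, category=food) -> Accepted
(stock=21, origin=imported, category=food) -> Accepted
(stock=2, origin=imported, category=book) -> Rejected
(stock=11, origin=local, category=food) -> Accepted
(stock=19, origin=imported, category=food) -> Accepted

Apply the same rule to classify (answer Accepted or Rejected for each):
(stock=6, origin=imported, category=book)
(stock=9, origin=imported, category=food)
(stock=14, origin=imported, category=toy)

One predicate separates the groups cleanly: category is food.

Rejected, Accepted, Rejected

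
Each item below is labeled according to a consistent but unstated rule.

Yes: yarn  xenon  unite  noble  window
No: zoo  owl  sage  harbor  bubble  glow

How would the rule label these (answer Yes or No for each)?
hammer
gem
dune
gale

No, No, Yes, No

The common property of the 'Yes' items is: contains 'n'. No 'No' item has it.
No: hammer, since no 'n'.
No: gem, since no 'n'.
Yes: dune, since has 'n'.
No: gale, since no 'n'.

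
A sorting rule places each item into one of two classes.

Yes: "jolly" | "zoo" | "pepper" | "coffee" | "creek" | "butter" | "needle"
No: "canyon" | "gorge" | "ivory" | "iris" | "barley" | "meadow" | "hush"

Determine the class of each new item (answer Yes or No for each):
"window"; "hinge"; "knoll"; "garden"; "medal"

The rule appears to be: has a double letter.

No, No, Yes, No, No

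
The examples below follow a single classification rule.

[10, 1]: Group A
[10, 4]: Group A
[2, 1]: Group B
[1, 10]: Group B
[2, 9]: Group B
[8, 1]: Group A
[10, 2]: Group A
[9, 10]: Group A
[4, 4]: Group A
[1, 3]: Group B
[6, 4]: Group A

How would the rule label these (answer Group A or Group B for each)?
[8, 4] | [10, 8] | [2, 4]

Group A, Group A, Group B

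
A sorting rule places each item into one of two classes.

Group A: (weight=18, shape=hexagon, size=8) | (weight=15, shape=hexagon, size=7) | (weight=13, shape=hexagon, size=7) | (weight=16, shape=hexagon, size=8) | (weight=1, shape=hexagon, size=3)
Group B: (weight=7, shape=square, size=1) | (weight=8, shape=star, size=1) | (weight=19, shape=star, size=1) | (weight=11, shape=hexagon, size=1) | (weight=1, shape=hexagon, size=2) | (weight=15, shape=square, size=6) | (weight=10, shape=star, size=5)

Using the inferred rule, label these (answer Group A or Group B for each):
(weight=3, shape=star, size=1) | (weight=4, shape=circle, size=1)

Group B, Group B

The pattern is that an item is 'Group A' exactly when: shape is hexagon AND size ≥ 3.
Group B: (weight=3, shape=star, size=1), since shape is star, size = 1.
Group B: (weight=4, shape=circle, size=1), since shape is circle, size = 1.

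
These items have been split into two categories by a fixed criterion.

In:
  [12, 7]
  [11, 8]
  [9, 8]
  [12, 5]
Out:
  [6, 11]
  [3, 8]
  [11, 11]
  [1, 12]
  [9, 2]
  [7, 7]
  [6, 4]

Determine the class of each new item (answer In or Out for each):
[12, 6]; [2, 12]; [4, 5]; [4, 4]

A rule that fits every label: first > second AND sum ≥ 13 — true of each 'In' example, false of each 'Out' one.
In: [12, 6], since 12 > 6, 12+6 = 18.
Out: [2, 12], since 2 < 12, 2+12 = 14.
Out: [4, 5], since 4 < 5, 4+5 = 9.
Out: [4, 4], since 4 = 4, 4+4 = 8.

In, Out, Out, Out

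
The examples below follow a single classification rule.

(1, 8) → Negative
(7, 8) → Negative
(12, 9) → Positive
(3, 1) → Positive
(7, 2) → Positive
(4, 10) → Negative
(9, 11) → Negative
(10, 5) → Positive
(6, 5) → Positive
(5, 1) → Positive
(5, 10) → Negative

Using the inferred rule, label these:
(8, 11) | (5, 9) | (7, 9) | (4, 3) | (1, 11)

Negative, Negative, Negative, Positive, Negative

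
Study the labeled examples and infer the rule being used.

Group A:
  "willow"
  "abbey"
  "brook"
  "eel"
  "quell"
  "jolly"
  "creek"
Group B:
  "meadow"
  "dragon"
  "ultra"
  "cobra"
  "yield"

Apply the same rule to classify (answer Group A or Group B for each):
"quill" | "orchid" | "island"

All 'Group A' examples share one property — has a double letter — and every 'Group B' example lacks it.

Group A, Group B, Group B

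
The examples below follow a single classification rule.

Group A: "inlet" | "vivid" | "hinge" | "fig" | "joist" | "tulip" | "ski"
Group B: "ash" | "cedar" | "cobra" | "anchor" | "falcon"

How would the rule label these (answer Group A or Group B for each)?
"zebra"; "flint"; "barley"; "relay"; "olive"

Group B, Group A, Group B, Group B, Group A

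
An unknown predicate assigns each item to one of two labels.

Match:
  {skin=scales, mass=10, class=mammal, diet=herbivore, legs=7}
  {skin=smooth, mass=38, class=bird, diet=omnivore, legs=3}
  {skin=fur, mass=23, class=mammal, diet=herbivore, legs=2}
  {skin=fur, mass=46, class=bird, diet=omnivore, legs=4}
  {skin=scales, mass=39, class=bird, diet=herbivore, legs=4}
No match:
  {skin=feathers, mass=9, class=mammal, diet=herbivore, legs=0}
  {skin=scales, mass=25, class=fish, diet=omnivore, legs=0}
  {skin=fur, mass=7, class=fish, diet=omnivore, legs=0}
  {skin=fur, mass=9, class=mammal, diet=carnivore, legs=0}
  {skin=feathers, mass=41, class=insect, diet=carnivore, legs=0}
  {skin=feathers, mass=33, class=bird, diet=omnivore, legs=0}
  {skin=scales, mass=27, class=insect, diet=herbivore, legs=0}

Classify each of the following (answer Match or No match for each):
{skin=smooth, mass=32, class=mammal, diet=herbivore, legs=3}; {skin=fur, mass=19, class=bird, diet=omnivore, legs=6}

'Match' ⟺ legs ≥ 2.
Match: {skin=smooth, mass=32, class=mammal, diet=herbivore, legs=3}, since legs = 3. Match: {skin=fur, mass=19, class=bird, diet=omnivore, legs=6}, since legs = 6.

Match, Match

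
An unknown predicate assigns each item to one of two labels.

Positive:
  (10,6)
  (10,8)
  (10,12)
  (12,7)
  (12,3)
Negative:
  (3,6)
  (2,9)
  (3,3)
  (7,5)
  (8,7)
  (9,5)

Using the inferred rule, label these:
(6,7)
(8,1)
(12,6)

Negative, Negative, Positive

Rule: first ≥ 10. This holds for each 'Positive' example and fails for each 'Negative' one.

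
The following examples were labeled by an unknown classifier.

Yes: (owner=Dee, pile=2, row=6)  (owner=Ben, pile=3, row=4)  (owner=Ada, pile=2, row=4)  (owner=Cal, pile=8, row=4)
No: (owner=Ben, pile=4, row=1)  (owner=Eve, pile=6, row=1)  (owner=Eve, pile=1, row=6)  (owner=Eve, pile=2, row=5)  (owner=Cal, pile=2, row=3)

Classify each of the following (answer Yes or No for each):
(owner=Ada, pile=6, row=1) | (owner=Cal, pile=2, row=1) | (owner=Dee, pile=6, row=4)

A rule that fits every label: owner is Dee OR row = 4 — true of each 'Yes' example, false of each 'No' one.

No, No, Yes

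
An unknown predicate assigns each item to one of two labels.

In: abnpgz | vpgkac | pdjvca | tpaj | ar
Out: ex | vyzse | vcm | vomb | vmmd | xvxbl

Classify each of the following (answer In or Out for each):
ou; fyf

Out, Out

The classifier is using: contains 'a'.
ou — no 'a', hence Out. fyf — no 'a', hence Out.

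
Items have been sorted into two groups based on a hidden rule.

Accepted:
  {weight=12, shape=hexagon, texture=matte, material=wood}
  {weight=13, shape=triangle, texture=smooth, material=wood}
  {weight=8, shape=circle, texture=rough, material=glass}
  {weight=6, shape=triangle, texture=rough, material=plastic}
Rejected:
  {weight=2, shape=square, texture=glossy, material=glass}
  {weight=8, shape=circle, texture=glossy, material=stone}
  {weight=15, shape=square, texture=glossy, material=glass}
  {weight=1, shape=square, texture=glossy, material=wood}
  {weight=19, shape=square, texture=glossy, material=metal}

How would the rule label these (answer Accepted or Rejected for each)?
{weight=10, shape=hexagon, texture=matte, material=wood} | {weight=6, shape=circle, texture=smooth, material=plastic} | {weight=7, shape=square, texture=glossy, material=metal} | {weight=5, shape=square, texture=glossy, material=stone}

Accepted, Accepted, Rejected, Rejected

A rule that fits every label: texture is not glossy — true of each 'Accepted' example, false of each 'Rejected' one.
{weight=10, shape=hexagon, texture=matte, material=wood}: texture is matte, satisfies this → Accepted. {weight=6, shape=circle, texture=smooth, material=plastic}: texture is smooth, satisfies this → Accepted. {weight=7, shape=square, texture=glossy, material=metal}: texture is glossy, doesn't qualify → Rejected. {weight=5, shape=square, texture=glossy, material=stone}: texture is glossy, doesn't qualify → Rejected.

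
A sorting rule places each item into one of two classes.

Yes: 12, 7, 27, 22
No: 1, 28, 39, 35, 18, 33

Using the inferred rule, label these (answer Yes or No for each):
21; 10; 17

No, No, Yes

All 'Yes' examples share one property — ≡ 2 (mod 5) — and every 'No' example lacks it.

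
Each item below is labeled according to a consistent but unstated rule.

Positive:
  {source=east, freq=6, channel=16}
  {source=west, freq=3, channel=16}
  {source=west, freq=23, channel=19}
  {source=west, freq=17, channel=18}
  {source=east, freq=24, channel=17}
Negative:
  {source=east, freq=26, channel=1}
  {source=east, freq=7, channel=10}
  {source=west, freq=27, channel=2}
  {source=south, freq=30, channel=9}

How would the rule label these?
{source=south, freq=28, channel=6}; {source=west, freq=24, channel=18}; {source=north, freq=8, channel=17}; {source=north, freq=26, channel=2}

Negative, Positive, Positive, Negative

All 'Positive' examples share one property — channel ≥ 16 — and every 'Negative' example lacks it.
{source=south, freq=28, channel=6} — channel = 6, hence Negative.
{source=west, freq=24, channel=18} — channel = 18, hence Positive.
{source=north, freq=8, channel=17} — channel = 17, hence Positive.
{source=north, freq=26, channel=2} — channel = 2, hence Negative.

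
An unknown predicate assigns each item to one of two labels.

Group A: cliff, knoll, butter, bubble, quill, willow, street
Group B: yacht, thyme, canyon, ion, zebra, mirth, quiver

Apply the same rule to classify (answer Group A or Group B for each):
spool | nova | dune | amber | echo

Group A, Group B, Group B, Group B, Group B

Every 'Group A' example satisfies: has a double letter. None of the 'Group B' examples do.
spool — 'oo' doubled, hence Group A. nova — no doubled letter, hence Group B. dune — no doubled letter, hence Group B. amber — no doubled letter, hence Group B. echo — no doubled letter, hence Group B.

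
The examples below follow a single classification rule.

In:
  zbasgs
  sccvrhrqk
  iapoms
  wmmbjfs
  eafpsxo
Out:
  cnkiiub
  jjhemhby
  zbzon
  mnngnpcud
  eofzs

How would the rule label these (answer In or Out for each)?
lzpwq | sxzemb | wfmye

The rule appears to be: length ≥ 6 AND contains 's'.

Out, In, Out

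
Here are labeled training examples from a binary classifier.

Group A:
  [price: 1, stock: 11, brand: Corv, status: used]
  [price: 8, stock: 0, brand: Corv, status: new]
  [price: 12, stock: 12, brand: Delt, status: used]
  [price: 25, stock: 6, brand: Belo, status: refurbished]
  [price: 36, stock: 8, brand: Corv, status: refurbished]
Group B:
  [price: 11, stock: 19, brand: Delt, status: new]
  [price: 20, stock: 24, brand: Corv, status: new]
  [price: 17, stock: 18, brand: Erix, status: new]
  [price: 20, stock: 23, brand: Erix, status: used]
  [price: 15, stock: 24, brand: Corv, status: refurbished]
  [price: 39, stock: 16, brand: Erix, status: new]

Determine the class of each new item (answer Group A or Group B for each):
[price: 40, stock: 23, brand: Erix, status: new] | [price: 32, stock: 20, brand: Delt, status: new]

Rule: stock ≤ 12. This holds for each 'Group A' example and fails for each 'Group B' one.

Group B, Group B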